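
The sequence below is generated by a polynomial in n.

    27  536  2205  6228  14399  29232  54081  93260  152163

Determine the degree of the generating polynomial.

509, 1669, 4023, 8171, 14833, 24849, 39179, 58903
1160, 2354, 4148, 6662, 10016, 14330, 19724
1194, 1794, 2514, 3354, 4314, 5394
600, 720, 840, 960, 1080
120, 120, 120, 120
The fifth differences are constant, so the polynomial has degree 5.

5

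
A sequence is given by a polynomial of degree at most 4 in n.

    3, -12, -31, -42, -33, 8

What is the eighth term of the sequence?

234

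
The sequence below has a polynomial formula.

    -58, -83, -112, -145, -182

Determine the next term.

-223

-25  -29  -33  -37
-4  -4  -4
The second differences are constant (-4).
-37 − 4 = -41;  -182 − 41 = -223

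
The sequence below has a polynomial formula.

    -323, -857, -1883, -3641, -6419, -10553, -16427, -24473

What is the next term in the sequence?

-35171

D1: -534 , -1026 , -1758 , -2778 , -4134 , -5874 , -8046
D2: -492 , -732 , -1020 , -1356 , -1740 , -2172
D3: -240 , -288 , -336 , -384 , -432
D4: -48 , -48 , -48 , -48
Fourth differences constant at -48.
-432 − 48 = -480;  -2172 − 480 = -2652;  -8046 − 2652 = -10698;  -24473 − 10698 = -35171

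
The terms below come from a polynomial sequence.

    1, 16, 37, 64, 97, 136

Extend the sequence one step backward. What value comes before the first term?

-8

Δ: 15, 21, 27, 33, 39
Δ²: 6, 6, 6, 6
The second differences are constant at 6.
Work back: 15 − 6 = 9;  1 − 9 = -8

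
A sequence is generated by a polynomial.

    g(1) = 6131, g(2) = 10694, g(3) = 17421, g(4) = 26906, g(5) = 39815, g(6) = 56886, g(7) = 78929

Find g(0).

3210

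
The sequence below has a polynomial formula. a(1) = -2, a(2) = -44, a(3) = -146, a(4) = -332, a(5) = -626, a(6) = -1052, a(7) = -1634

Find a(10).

-4556

First differences: -42  -102  -186  -294  -426  -582
Second differences: -60  -84  -108  -132  -156
Third differences: -24  -24  -24  -24
The third differences are constant (-24).
-156 − 24 = -180;  -582 − 180 = -762;  -1634 − 762 = -2396
-180 − 24 = -204;  -762 − 204 = -966;  -2396 − 966 = -3362
-204 − 24 = -228;  -966 − 228 = -1194;  -3362 − 1194 = -4556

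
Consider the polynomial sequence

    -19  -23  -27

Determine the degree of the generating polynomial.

1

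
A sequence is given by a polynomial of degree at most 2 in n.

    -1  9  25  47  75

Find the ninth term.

10 , 16 , 22 , 28
6 , 6 , 6
Constant second difference = 6, so extend:
28 + 6 = 34;  75 + 34 = 109
34 + 6 = 40;  109 + 40 = 149
40 + 6 = 46;  149 + 46 = 195
46 + 6 = 52;  195 + 52 = 247

247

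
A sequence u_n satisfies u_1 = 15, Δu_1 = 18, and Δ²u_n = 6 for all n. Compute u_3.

Build the table forward from the leading diagonal:
Second differences: 6  6  6
First differences: 18  24  30
u: 15  33  57

57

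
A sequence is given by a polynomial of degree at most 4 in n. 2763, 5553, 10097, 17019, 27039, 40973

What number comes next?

Δ: 2790, 4544, 6922, 10020, 13934
Δ²: 1754, 2378, 3098, 3914
Δ³: 624, 720, 816
Δ⁴: 96, 96
Constant fourth difference = 96, so extend:
816 + 96 = 912;  3914 + 912 = 4826;  13934 + 4826 = 18760;  40973 + 18760 = 59733

59733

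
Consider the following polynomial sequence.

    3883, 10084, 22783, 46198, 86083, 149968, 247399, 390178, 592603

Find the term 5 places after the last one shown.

6201  12699  23415  39885  63885  97431  142779  202425
6498  10716  16470  24000  33546  45348  59646
4218  5754  7530  9546  11802  14298
1536  1776  2016  2256  2496
240  240  240  240
Constant fifth difference = 240, so extend:
2496 + 240 = 2736;  14298 + 2736 = 17034;  59646 + 17034 = 76680;  202425 + 76680 = 279105;  592603 + 279105 = 871708
2736 + 240 = 2976;  17034 + 2976 = 20010;  76680 + 20010 = 96690;  279105 + 96690 = 375795;  871708 + 375795 = 1247503
2976 + 240 = 3216;  20010 + 3216 = 23226;  96690 + 23226 = 119916;  375795 + 119916 = 495711;  1247503 + 495711 = 1743214
3216 + 240 = 3456;  23226 + 3456 = 26682;  119916 + 26682 = 146598;  495711 + 146598 = 642309;  1743214 + 642309 = 2385523
3456 + 240 = 3696;  26682 + 3696 = 30378;  146598 + 30378 = 176976;  642309 + 176976 = 819285;  2385523 + 819285 = 3204808

3204808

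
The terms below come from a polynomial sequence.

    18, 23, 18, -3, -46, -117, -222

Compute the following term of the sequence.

-367

5, -5, -21, -43, -71, -105
-10, -16, -22, -28, -34
-6, -6, -6, -6
Constant third difference = -6, so extend:
-34 − 6 = -40;  -105 − 40 = -145;  -222 − 145 = -367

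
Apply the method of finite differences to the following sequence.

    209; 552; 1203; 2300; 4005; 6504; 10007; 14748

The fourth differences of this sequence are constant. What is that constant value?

Δ: 343, 651, 1097, 1705, 2499, 3503, 4741
Δ²: 308, 446, 608, 794, 1004, 1238
Δ³: 138, 162, 186, 210, 234
Δ⁴: 24, 24, 24, 24

24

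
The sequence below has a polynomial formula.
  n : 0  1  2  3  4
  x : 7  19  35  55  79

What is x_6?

139

First differences: 12, 16, 20, 24
Second differences: 4, 4, 4
The second differences are constant (4).
24 + 4 = 28;  79 + 28 = 107
28 + 4 = 32;  107 + 32 = 139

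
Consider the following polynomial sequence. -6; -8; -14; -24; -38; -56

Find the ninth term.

-134

D1: -2, -6, -10, -14, -18
D2: -4, -4, -4, -4
The second differences are constant (-4).
-18 − 4 = -22;  -56 − 22 = -78
-22 − 4 = -26;  -78 − 26 = -104
-26 − 4 = -30;  -104 − 30 = -134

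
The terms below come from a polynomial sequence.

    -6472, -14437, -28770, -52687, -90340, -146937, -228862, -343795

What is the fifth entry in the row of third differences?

First differences: -7965, -14333, -23917, -37653, -56597, -81925, -114933
Second differences: -6368, -9584, -13736, -18944, -25328, -33008
Third differences: -3216, -4152, -5208, -6384, -7680
Fourth differences: -936, -1056, -1176, -1296
Fifth differences: -120, -120, -120

-7680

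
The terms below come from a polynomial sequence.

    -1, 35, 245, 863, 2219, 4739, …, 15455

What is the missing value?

8945

Using the first 6 terms:
36  210  618  1356  2520
174  408  738  1164
234  330  426
96  96
Constant fourth difference = 96.
Extend forward: 426 + 96 = 522;  1164 + 522 = 1686;  2520 + 1686 = 4206;  4739 + 4206 = 8945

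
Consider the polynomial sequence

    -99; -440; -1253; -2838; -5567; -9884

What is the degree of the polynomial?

4

First differences: -341, -813, -1585, -2729, -4317
Second differences: -472, -772, -1144, -1588
Third differences: -300, -372, -444
Fourth differences: -72, -72
The fourth differences are constant, so the polynomial has degree 4.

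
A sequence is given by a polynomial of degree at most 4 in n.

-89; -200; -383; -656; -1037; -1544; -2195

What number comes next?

-3008

First differences: -111, -183, -273, -381, -507, -651
Second differences: -72, -90, -108, -126, -144
Third differences: -18, -18, -18, -18
Constant third difference = -18, so extend:
-144 − 18 = -162;  -651 − 162 = -813;  -2195 − 813 = -3008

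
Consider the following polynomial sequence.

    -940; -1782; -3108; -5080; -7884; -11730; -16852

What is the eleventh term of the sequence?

Δ: -842, -1326, -1972, -2804, -3846, -5122
Δ²: -484, -646, -832, -1042, -1276
Δ³: -162, -186, -210, -234
Δ⁴: -24, -24, -24
The fourth differences are constant (-24).
-234 − 24 = -258;  -1276 − 258 = -1534;  -5122 − 1534 = -6656;  -16852 − 6656 = -23508
-258 − 24 = -282;  -1534 − 282 = -1816;  -6656 − 1816 = -8472;  -23508 − 8472 = -31980
-282 − 24 = -306;  -1816 − 306 = -2122;  -8472 − 2122 = -10594;  -31980 − 10594 = -42574
-306 − 24 = -330;  -2122 − 330 = -2452;  -10594 − 2452 = -13046;  -42574 − 13046 = -55620

-55620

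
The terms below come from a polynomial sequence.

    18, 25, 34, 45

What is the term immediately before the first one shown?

13

Δ: 7, 9, 11
Δ²: 2, 2
The second differences are constant at 2.
Work back: 7 − 2 = 5;  18 − 5 = 13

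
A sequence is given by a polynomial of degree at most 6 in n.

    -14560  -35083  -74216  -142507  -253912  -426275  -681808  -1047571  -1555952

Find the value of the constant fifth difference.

-480

Δ: -20523, -39133, -68291, -111405, -172363, -255533, -365763, -508381
Δ²: -18610, -29158, -43114, -60958, -83170, -110230, -142618
Δ³: -10548, -13956, -17844, -22212, -27060, -32388
Δ⁴: -3408, -3888, -4368, -4848, -5328
Δ⁵: -480, -480, -480, -480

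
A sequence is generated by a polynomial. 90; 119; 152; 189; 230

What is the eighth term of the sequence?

377

D1: 29  33  37  41
D2: 4  4  4
The second differences are constant (4).
41 + 4 = 45;  230 + 45 = 275
45 + 4 = 49;  275 + 49 = 324
49 + 4 = 53;  324 + 53 = 377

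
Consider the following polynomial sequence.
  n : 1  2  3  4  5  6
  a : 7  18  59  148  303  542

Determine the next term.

883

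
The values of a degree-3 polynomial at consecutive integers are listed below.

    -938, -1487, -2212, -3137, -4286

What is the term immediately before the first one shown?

D1: -549, -725, -925, -1149
D2: -176, -200, -224
D3: -24, -24
The third differences are constant at -24.
Work back: -176 + 24 = -152;  -549 + 152 = -397;  -938 + 397 = -541

-541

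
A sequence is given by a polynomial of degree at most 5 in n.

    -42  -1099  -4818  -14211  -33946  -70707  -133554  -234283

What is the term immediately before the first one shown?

69

Δ: -1057, -3719, -9393, -19735, -36761, -62847, -100729
Δ²: -2662, -5674, -10342, -17026, -26086, -37882
Δ³: -3012, -4668, -6684, -9060, -11796
Δ⁴: -1656, -2016, -2376, -2736
Δ⁵: -360, -360, -360
The fifth differences are constant at -360.
Work back: -1656 + 360 = -1296;  -3012 + 1296 = -1716;  -2662 + 1716 = -946;  -1057 + 946 = -111;  -42 + 111 = 69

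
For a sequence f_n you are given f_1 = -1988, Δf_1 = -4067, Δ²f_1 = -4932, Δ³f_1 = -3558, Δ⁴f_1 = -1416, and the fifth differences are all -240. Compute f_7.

-194210

Build the table forward from the leading diagonal:
Δ⁵: -240, -240, -240, -240, -240, -240, -240
Δ⁴: -1416, -1656, -1896, -2136, -2376, -2616, -2856
Δ³: -3558, -4974, -6630, -8526, -10662, -13038, -15654
Δ²: -4932, -8490, -13464, -20094, -28620, -39282, -52320
Δ: -4067, -8999, -17489, -30953, -51047, -79667, -118949
f: -1988, -6055, -15054, -32543, -63496, -114543, -194210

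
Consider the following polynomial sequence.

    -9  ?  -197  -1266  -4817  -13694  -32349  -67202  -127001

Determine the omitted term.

-14

Using the last 7 terms:
-1069, -3551, -8877, -18655, -34853, -59799
-2482, -5326, -9778, -16198, -24946
-2844, -4452, -6420, -8748
-1608, -1968, -2328
-360, -360
Constant fifth difference = -360.
Extend backward: -1608 + 360 = -1248;  -2844 + 1248 = -1596;  -2482 + 1596 = -886;  -1069 + 886 = -183;  -197 + 183 = -14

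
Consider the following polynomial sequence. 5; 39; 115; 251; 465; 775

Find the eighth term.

34  76  136  214  310
42  60  78  96
18  18  18
Constant third difference = 18, so extend:
96 + 18 = 114;  310 + 114 = 424;  775 + 424 = 1199
114 + 18 = 132;  424 + 132 = 556;  1199 + 556 = 1755

1755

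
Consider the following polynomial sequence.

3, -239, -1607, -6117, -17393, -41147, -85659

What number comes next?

-162257

-242  -1368  -4510  -11276  -23754  -44512
-1126  -3142  -6766  -12478  -20758
-2016  -3624  -5712  -8280
-1608  -2088  -2568
-480  -480
Fifth differences constant at -480.
-2568 − 480 = -3048;  -8280 − 3048 = -11328;  -20758 − 11328 = -32086;  -44512 − 32086 = -76598;  -85659 − 76598 = -162257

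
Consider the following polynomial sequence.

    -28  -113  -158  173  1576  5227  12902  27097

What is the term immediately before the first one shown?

1

First differences: -85, -45, 331, 1403, 3651, 7675, 14195
Second differences: 40, 376, 1072, 2248, 4024, 6520
Third differences: 336, 696, 1176, 1776, 2496
Fourth differences: 360, 480, 600, 720
Fifth differences: 120, 120, 120
The fifth differences are constant at 120.
Work back: 360 − 120 = 240;  336 − 240 = 96;  40 − 96 = -56;  -85 + 56 = -29;  -28 + 29 = 1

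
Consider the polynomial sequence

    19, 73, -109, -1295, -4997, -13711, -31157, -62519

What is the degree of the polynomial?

First differences: 54, -182, -1186, -3702, -8714, -17446, -31362
Second differences: -236, -1004, -2516, -5012, -8732, -13916
Third differences: -768, -1512, -2496, -3720, -5184
Fourth differences: -744, -984, -1224, -1464
Fifth differences: -240, -240, -240
The fifth differences are constant, so the polynomial has degree 5.

5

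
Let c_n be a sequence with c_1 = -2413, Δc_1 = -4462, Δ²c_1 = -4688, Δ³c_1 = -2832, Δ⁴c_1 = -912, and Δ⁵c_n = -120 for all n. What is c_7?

Build the table forward from the leading diagonal:
D5: -120  -120  -120  -120  -120  -120  -120
D4: -912  -1032  -1152  -1272  -1392  -1512  -1632
D3: -2832  -3744  -4776  -5928  -7200  -8592  -10104
D2: -4688  -7520  -11264  -16040  -21968  -29168  -37760
D1: -4462  -9150  -16670  -27934  -43974  -65942  -95110
c: -2413  -6875  -16025  -32695  -60629  -104603  -170545

-170545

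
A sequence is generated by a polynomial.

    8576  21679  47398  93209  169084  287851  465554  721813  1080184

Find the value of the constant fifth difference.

D1: 13103, 25719, 45811, 75875, 118767, 177703, 256259, 358371
D2: 12616, 20092, 30064, 42892, 58936, 78556, 102112
D3: 7476, 9972, 12828, 16044, 19620, 23556
D4: 2496, 2856, 3216, 3576, 3936
D5: 360, 360, 360, 360

360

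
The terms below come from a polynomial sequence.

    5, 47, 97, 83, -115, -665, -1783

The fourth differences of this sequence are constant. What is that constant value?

-48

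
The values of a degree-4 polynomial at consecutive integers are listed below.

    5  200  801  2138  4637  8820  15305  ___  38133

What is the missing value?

Using the first 7 terms:
195  601  1337  2499  4183  6485
406  736  1162  1684  2302
330  426  522  618
96  96  96
Constant fourth difference = 96.
Extend forward: 618 + 96 = 714;  2302 + 714 = 3016;  6485 + 3016 = 9501;  15305 + 9501 = 24806

24806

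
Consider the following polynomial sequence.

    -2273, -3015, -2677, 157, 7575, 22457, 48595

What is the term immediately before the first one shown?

First differences: -742, 338, 2834, 7418, 14882, 26138
Second differences: 1080, 2496, 4584, 7464, 11256
Third differences: 1416, 2088, 2880, 3792
Fourth differences: 672, 792, 912
Fifth differences: 120, 120
The fifth differences are constant at 120.
Work back: 672 − 120 = 552;  1416 − 552 = 864;  1080 − 864 = 216;  -742 − 216 = -958;  -2273 + 958 = -1315

-1315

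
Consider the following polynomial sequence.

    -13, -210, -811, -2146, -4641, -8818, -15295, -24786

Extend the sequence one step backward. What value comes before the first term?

14

-197  -601  -1335  -2495  -4177  -6477  -9491
-404  -734  -1160  -1682  -2300  -3014
-330  -426  -522  -618  -714
-96  -96  -96  -96
The fourth differences are constant at -96.
Work back: -330 + 96 = -234;  -404 + 234 = -170;  -197 + 170 = -27;  -13 + 27 = 14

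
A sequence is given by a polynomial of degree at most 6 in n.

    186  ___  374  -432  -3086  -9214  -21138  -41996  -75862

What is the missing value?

382

Using the last 7 terms:
First differences: -806  -2654  -6128  -11924  -20858  -33866
Second differences: -1848  -3474  -5796  -8934  -13008
Third differences: -1626  -2322  -3138  -4074
Fourth differences: -696  -816  -936
Fifth differences: -120  -120
Constant fifth difference = -120.
Extend backward: -696 + 120 = -576;  -1626 + 576 = -1050;  -1848 + 1050 = -798;  -806 + 798 = -8;  374 + 8 = 382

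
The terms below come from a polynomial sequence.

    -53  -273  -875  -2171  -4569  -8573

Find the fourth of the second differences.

-1606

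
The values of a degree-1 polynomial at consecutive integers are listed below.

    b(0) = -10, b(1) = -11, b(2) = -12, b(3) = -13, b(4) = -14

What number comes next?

Δ: -1 , -1 , -1 , -1
The first differences are constant (-1).
-14 − 1 = -15

-15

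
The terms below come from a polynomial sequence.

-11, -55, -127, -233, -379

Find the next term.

Δ: -44, -72, -106, -146
Δ²: -28, -34, -40
Δ³: -6, -6
Constant third difference = -6, so extend:
-40 − 6 = -46;  -146 − 46 = -192;  -379 − 192 = -571

-571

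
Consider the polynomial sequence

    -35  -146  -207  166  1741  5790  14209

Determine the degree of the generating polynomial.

5

-111, -61, 373, 1575, 4049, 8419
50, 434, 1202, 2474, 4370
384, 768, 1272, 1896
384, 504, 624
120, 120
The fifth differences are constant, so the polynomial has degree 5.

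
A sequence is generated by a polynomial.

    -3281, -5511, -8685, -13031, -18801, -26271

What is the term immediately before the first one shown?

-2230  -3174  -4346  -5770  -7470
-944  -1172  -1424  -1700
-228  -252  -276
-24  -24
The fourth differences are constant at -24.
Work back: -228 + 24 = -204;  -944 + 204 = -740;  -2230 + 740 = -1490;  -3281 + 1490 = -1791

-1791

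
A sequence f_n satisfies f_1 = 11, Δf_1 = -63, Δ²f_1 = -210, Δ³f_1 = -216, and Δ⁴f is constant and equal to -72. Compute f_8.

-14920

Build the table forward from the leading diagonal:
D4: -72  -72  -72  -72  -72  -72  -72  -72
D3: -216  -288  -360  -432  -504  -576  -648  -720
D2: -210  -426  -714  -1074  -1506  -2010  -2586  -3234
D1: -63  -273  -699  -1413  -2487  -3993  -6003  -8589
f: 11  -52  -325  -1024  -2437  -4924  -8917  -14920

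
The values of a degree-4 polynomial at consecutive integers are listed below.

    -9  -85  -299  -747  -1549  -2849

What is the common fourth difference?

-24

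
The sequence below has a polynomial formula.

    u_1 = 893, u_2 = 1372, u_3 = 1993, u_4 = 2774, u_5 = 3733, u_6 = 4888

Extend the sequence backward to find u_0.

538

First differences: 479  621  781  959  1155
Second differences: 142  160  178  196
Third differences: 18  18  18
The third differences are constant at 18.
Work back: 142 − 18 = 124;  479 − 124 = 355;  893 − 355 = 538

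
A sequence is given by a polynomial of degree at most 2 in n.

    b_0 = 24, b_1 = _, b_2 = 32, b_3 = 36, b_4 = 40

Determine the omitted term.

Using the last 3 terms:
Δ: 4, 4
Constant first difference = 4.
Extend backward: 32 − 4 = 28

28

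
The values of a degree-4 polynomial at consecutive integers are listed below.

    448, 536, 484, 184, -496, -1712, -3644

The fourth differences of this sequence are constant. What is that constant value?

-24

Δ: 88, -52, -300, -680, -1216, -1932
Δ²: -140, -248, -380, -536, -716
Δ³: -108, -132, -156, -180
Δ⁴: -24, -24, -24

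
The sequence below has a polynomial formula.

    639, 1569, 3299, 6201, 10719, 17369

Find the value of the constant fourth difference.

D1: 930, 1730, 2902, 4518, 6650
D2: 800, 1172, 1616, 2132
D3: 372, 444, 516
D4: 72, 72

72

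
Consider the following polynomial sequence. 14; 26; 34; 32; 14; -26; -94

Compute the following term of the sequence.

-196

First differences: 12 , 8 , -2 , -18 , -40 , -68
Second differences: -4 , -10 , -16 , -22 , -28
Third differences: -6 , -6 , -6 , -6
The third differences are constant (-6).
-28 − 6 = -34;  -68 − 34 = -102;  -94 − 102 = -196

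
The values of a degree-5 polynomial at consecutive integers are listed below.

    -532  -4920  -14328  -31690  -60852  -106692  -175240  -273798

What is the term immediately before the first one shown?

Δ: -4388  -9408  -17362  -29162  -45840  -68548  -98558
Δ²: -5020  -7954  -11800  -16678  -22708  -30010
Δ³: -2934  -3846  -4878  -6030  -7302
Δ⁴: -912  -1032  -1152  -1272
Δ⁵: -120  -120  -120
The fifth differences are constant at -120.
Work back: -912 + 120 = -792;  -2934 + 792 = -2142;  -5020 + 2142 = -2878;  -4388 + 2878 = -1510;  -532 + 1510 = 978

978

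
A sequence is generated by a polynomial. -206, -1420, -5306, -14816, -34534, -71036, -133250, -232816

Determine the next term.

-384446

Δ: -1214 , -3886 , -9510 , -19718 , -36502 , -62214 , -99566
Δ²: -2672 , -5624 , -10208 , -16784 , -25712 , -37352
Δ³: -2952 , -4584 , -6576 , -8928 , -11640
Δ⁴: -1632 , -1992 , -2352 , -2712
Δ⁵: -360 , -360 , -360
Fifth differences constant at -360.
-2712 − 360 = -3072;  -11640 − 3072 = -14712;  -37352 − 14712 = -52064;  -99566 − 52064 = -151630;  -232816 − 151630 = -384446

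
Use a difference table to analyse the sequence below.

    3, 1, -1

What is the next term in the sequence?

-3

D1: -2  -2
The first differences are constant (-2).
-1 − 2 = -3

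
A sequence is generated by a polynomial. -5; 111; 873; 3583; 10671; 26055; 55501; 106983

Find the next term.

116  762  2710  7088  15384  29446  51482
646  1948  4378  8296  14062  22036
1302  2430  3918  5766  7974
1128  1488  1848  2208
360  360  360
The fifth differences are constant (360).
2208 + 360 = 2568;  7974 + 2568 = 10542;  22036 + 10542 = 32578;  51482 + 32578 = 84060;  106983 + 84060 = 191043

191043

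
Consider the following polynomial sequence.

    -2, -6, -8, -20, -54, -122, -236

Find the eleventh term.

-1392

Δ: -4, -2, -12, -34, -68, -114
Δ²: 2, -10, -22, -34, -46
Δ³: -12, -12, -12, -12
The third differences are constant (-12).
-46 − 12 = -58;  -114 − 58 = -172;  -236 − 172 = -408
-58 − 12 = -70;  -172 − 70 = -242;  -408 − 242 = -650
-70 − 12 = -82;  -242 − 82 = -324;  -650 − 324 = -974
-82 − 12 = -94;  -324 − 94 = -418;  -974 − 418 = -1392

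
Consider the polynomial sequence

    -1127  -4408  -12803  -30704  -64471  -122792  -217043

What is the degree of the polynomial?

5

D1: -3281, -8395, -17901, -33767, -58321, -94251
D2: -5114, -9506, -15866, -24554, -35930
D3: -4392, -6360, -8688, -11376
D4: -1968, -2328, -2688
D5: -360, -360
The fifth differences are constant, so the polynomial has degree 5.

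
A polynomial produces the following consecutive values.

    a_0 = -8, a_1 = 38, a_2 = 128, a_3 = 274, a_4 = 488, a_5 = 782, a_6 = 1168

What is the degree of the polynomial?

Δ: 46, 90, 146, 214, 294, 386
Δ²: 44, 56, 68, 80, 92
Δ³: 12, 12, 12, 12
The third differences are constant, so the polynomial has degree 3.

3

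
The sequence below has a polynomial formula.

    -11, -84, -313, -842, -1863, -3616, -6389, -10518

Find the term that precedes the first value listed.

2

First differences: -73, -229, -529, -1021, -1753, -2773, -4129
Second differences: -156, -300, -492, -732, -1020, -1356
Third differences: -144, -192, -240, -288, -336
Fourth differences: -48, -48, -48, -48
The fourth differences are constant at -48.
Work back: -144 + 48 = -96;  -156 + 96 = -60;  -73 + 60 = -13;  -11 + 13 = 2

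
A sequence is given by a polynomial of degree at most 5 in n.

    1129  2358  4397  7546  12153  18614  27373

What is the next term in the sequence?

38922

D1: 1229  2039  3149  4607  6461  8759
D2: 810  1110  1458  1854  2298
D3: 300  348  396  444
D4: 48  48  48
Constant fourth difference = 48, so extend:
444 + 48 = 492;  2298 + 492 = 2790;  8759 + 2790 = 11549;  27373 + 11549 = 38922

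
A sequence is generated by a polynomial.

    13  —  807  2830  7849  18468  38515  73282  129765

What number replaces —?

160

Using the last 7 terms:
D1: 2023  5019  10619  20047  34767  56483
D2: 2996  5600  9428  14720  21716
D3: 2604  3828  5292  6996
D4: 1224  1464  1704
D5: 240  240
Constant fifth difference = 240.
Extend backward: 1224 − 240 = 984;  2604 − 984 = 1620;  2996 − 1620 = 1376;  2023 − 1376 = 647;  807 − 647 = 160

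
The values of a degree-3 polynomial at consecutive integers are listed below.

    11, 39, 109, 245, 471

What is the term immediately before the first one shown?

1

Δ: 28, 70, 136, 226
Δ²: 42, 66, 90
Δ³: 24, 24
The third differences are constant at 24.
Work back: 42 − 24 = 18;  28 − 18 = 10;  11 − 10 = 1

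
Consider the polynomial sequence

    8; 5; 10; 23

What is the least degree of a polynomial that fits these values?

-3, 5, 13
8, 8
The second differences are constant, so the polynomial has degree 2.

2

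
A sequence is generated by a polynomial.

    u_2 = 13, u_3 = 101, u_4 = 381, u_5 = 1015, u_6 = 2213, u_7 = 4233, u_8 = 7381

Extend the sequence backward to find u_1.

3

D1: 88, 280, 634, 1198, 2020, 3148
D2: 192, 354, 564, 822, 1128
D3: 162, 210, 258, 306
D4: 48, 48, 48
The fourth differences are constant at 48.
Work back: 162 − 48 = 114;  192 − 114 = 78;  88 − 78 = 10;  13 − 10 = 3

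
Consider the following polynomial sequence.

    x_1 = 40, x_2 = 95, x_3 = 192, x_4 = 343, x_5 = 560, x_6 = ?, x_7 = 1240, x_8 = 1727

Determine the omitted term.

Using the first 5 terms:
First differences: 55  97  151  217
Second differences: 42  54  66
Third differences: 12  12
Constant third difference = 12.
Extend forward: 66 + 12 = 78;  217 + 78 = 295;  560 + 295 = 855

855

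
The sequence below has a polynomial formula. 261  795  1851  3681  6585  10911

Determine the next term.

17055

First differences: 534 , 1056 , 1830 , 2904 , 4326
Second differences: 522 , 774 , 1074 , 1422
Third differences: 252 , 300 , 348
Fourth differences: 48 , 48
Constant fourth difference = 48, so extend:
348 + 48 = 396;  1422 + 396 = 1818;  4326 + 1818 = 6144;  10911 + 6144 = 17055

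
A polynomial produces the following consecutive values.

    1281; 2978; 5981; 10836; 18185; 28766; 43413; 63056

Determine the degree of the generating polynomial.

First differences: 1697, 3003, 4855, 7349, 10581, 14647, 19643
Second differences: 1306, 1852, 2494, 3232, 4066, 4996
Third differences: 546, 642, 738, 834, 930
Fourth differences: 96, 96, 96, 96
The fourth differences are constant, so the polynomial has degree 4.

4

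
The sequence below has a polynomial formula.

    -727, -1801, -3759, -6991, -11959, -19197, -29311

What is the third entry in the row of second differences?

-1736

D1: -1074, -1958, -3232, -4968, -7238, -10114
D2: -884, -1274, -1736, -2270, -2876
D3: -390, -462, -534, -606
D4: -72, -72, -72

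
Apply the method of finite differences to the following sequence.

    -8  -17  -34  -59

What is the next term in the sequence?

-92

-9 , -17 , -25
-8 , -8
Second differences constant at -8.
-25 − 8 = -33;  -59 − 33 = -92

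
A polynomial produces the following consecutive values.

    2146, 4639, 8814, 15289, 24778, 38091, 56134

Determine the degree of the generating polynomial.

4

First differences: 2493, 4175, 6475, 9489, 13313, 18043
Second differences: 1682, 2300, 3014, 3824, 4730
Third differences: 618, 714, 810, 906
Fourth differences: 96, 96, 96
The fourth differences are constant, so the polynomial has degree 4.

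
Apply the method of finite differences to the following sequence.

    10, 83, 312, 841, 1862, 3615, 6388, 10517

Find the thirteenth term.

66622

Δ: 73, 229, 529, 1021, 1753, 2773, 4129
Δ²: 156, 300, 492, 732, 1020, 1356
Δ³: 144, 192, 240, 288, 336
Δ⁴: 48, 48, 48, 48
Constant fourth difference = 48, so extend:
336 + 48 = 384;  1356 + 384 = 1740;  4129 + 1740 = 5869;  10517 + 5869 = 16386
384 + 48 = 432;  1740 + 432 = 2172;  5869 + 2172 = 8041;  16386 + 8041 = 24427
432 + 48 = 480;  2172 + 480 = 2652;  8041 + 2652 = 10693;  24427 + 10693 = 35120
480 + 48 = 528;  2652 + 528 = 3180;  10693 + 3180 = 13873;  35120 + 13873 = 48993
528 + 48 = 576;  3180 + 576 = 3756;  13873 + 3756 = 17629;  48993 + 17629 = 66622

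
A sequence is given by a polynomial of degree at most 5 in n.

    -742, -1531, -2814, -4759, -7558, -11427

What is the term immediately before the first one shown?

D1: -789  -1283  -1945  -2799  -3869
D2: -494  -662  -854  -1070
D3: -168  -192  -216
D4: -24  -24
The fourth differences are constant at -24.
Work back: -168 + 24 = -144;  -494 + 144 = -350;  -789 + 350 = -439;  -742 + 439 = -303

-303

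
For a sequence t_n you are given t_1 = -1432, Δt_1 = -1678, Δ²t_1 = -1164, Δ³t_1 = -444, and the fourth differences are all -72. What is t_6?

Build the table forward from the leading diagonal:
Fourth differences: -72  -72  -72  -72  -72  -72
Third differences: -444  -516  -588  -660  -732  -804
Second differences: -1164  -1608  -2124  -2712  -3372  -4104
First differences: -1678  -2842  -4450  -6574  -9286  -12658
t: -1432  -3110  -5952  -10402  -16976  -26262

-26262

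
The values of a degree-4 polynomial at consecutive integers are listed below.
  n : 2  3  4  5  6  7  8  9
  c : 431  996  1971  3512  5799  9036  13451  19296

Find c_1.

D1: 565  975  1541  2287  3237  4415  5845
D2: 410  566  746  950  1178  1430
D3: 156  180  204  228  252
D4: 24  24  24  24
The fourth differences are constant at 24.
Work back: 156 − 24 = 132;  410 − 132 = 278;  565 − 278 = 287;  431 − 287 = 144

144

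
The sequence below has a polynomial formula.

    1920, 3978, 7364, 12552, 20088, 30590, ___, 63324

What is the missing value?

Using the first 6 terms:
D1: 2058, 3386, 5188, 7536, 10502
D2: 1328, 1802, 2348, 2966
D3: 474, 546, 618
D4: 72, 72
Constant fourth difference = 72.
Extend forward: 618 + 72 = 690;  2966 + 690 = 3656;  10502 + 3656 = 14158;  30590 + 14158 = 44748

44748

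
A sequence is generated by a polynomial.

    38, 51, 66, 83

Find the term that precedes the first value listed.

D1: 13  15  17
D2: 2  2
The second differences are constant at 2.
Work back: 13 − 2 = 11;  38 − 11 = 27

27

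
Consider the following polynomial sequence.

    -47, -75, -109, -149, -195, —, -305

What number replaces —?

-247

Using the first 5 terms:
Δ: -28  -34  -40  -46
Δ²: -6  -6  -6
Constant second difference = -6.
Extend forward: -46 − 6 = -52;  -195 − 52 = -247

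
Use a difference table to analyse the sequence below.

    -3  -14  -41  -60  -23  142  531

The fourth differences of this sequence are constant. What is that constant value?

First differences: -11, -27, -19, 37, 165, 389
Second differences: -16, 8, 56, 128, 224
Third differences: 24, 48, 72, 96
Fourth differences: 24, 24, 24

24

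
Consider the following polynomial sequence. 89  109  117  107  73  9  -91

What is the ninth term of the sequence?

-423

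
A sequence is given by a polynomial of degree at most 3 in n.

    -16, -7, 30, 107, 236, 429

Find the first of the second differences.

First differences: 9, 37, 77, 129, 193
Second differences: 28, 40, 52, 64
Third differences: 12, 12, 12

28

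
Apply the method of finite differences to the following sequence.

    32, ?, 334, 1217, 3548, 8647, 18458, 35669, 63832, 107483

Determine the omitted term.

83

Using the last 8 terms:
883, 2331, 5099, 9811, 17211, 28163, 43651
1448, 2768, 4712, 7400, 10952, 15488
1320, 1944, 2688, 3552, 4536
624, 744, 864, 984
120, 120, 120
Constant fifth difference = 120.
Extend backward: 624 − 120 = 504;  1320 − 504 = 816;  1448 − 816 = 632;  883 − 632 = 251;  334 − 251 = 83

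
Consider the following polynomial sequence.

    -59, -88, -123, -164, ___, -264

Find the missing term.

-211

Using the first 4 terms:
Δ: -29  -35  -41
Δ²: -6  -6
Constant second difference = -6.
Extend forward: -41 − 6 = -47;  -164 − 47 = -211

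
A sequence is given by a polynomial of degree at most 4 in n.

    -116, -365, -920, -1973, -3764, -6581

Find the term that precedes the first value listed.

-29

D1: -249, -555, -1053, -1791, -2817
D2: -306, -498, -738, -1026
D3: -192, -240, -288
D4: -48, -48
The fourth differences are constant at -48.
Work back: -192 + 48 = -144;  -306 + 144 = -162;  -249 + 162 = -87;  -116 + 87 = -29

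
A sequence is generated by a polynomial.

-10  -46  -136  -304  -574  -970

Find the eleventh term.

-36 , -90 , -168 , -270 , -396
-54 , -78 , -102 , -126
-24 , -24 , -24
The third differences are constant (-24).
-126 − 24 = -150;  -396 − 150 = -546;  -970 − 546 = -1516
-150 − 24 = -174;  -546 − 174 = -720;  -1516 − 720 = -2236
-174 − 24 = -198;  -720 − 198 = -918;  -2236 − 918 = -3154
-198 − 24 = -222;  -918 − 222 = -1140;  -3154 − 1140 = -4294
-222 − 24 = -246;  -1140 − 246 = -1386;  -4294 − 1386 = -5680

-5680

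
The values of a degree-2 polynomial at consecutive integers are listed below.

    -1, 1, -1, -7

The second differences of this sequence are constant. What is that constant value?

-4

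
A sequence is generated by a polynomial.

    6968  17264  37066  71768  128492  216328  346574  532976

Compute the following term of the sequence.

791968

D1: 10296, 19802, 34702, 56724, 87836, 130246, 186402
D2: 9506, 14900, 22022, 31112, 42410, 56156
D3: 5394, 7122, 9090, 11298, 13746
D4: 1728, 1968, 2208, 2448
D5: 240, 240, 240
The fifth differences are constant (240).
2448 + 240 = 2688;  13746 + 2688 = 16434;  56156 + 16434 = 72590;  186402 + 72590 = 258992;  532976 + 258992 = 791968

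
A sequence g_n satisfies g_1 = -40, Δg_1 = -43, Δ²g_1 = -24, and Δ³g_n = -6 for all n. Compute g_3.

-150

Build the table forward from the leading diagonal:
Third differences: -6  -6  -6
Second differences: -24  -30  -36
First differences: -43  -67  -97
g: -40  -83  -150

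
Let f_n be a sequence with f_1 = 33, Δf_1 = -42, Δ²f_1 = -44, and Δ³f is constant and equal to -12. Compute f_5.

-447

Build the table forward from the leading diagonal:
Third differences: -12, -12, -12, -12, -12
Second differences: -44, -56, -68, -80, -92
First differences: -42, -86, -142, -210, -290
f: 33, -9, -95, -237, -447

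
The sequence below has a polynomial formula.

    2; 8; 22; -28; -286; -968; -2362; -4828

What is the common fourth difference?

Δ: 6, 14, -50, -258, -682, -1394, -2466
Δ²: 8, -64, -208, -424, -712, -1072
Δ³: -72, -144, -216, -288, -360
Δ⁴: -72, -72, -72, -72

-72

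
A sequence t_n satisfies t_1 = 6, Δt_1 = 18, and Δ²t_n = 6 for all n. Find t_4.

78

Build the table forward from the leading diagonal:
D2: 6, 6, 6, 6
D1: 18, 24, 30, 36
t: 6, 24, 48, 78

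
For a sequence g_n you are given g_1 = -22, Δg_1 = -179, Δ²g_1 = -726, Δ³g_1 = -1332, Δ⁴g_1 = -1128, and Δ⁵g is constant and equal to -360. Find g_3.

Build the table forward from the leading diagonal:
Fifth differences: -360, -360, -360
Fourth differences: -1128, -1488, -1848
Third differences: -1332, -2460, -3948
Second differences: -726, -2058, -4518
First differences: -179, -905, -2963
g: -22, -201, -1106

-1106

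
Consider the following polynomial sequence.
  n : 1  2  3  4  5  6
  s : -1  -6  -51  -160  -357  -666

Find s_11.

-4731

-5  -45  -109  -197  -309
-40  -64  -88  -112
-24  -24  -24
The third differences are constant (-24).
-112 − 24 = -136;  -309 − 136 = -445;  -666 − 445 = -1111
-136 − 24 = -160;  -445 − 160 = -605;  -1111 − 605 = -1716
-160 − 24 = -184;  -605 − 184 = -789;  -1716 − 789 = -2505
-184 − 24 = -208;  -789 − 208 = -997;  -2505 − 997 = -3502
-208 − 24 = -232;  -997 − 232 = -1229;  -3502 − 1229 = -4731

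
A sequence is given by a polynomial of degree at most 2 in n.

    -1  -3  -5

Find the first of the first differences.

First differences: -2, -2

-2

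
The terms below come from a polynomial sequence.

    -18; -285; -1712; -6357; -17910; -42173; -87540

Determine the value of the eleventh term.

-765528

-267, -1427, -4645, -11553, -24263, -45367
-1160, -3218, -6908, -12710, -21104
-2058, -3690, -5802, -8394
-1632, -2112, -2592
-480, -480
Constant fifth difference = -480, so extend:
-2592 − 480 = -3072;  -8394 − 3072 = -11466;  -21104 − 11466 = -32570;  -45367 − 32570 = -77937;  -87540 − 77937 = -165477
-3072 − 480 = -3552;  -11466 − 3552 = -15018;  -32570 − 15018 = -47588;  -77937 − 47588 = -125525;  -165477 − 125525 = -291002
-3552 − 480 = -4032;  -15018 − 4032 = -19050;  -47588 − 19050 = -66638;  -125525 − 66638 = -192163;  -291002 − 192163 = -483165
-4032 − 480 = -4512;  -19050 − 4512 = -23562;  -66638 − 23562 = -90200;  -192163 − 90200 = -282363;  -483165 − 282363 = -765528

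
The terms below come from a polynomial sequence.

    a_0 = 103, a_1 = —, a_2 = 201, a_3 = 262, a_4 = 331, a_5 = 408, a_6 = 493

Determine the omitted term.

148

Using the last 5 terms:
Δ: 61  69  77  85
Δ²: 8  8  8
Constant second difference = 8.
Extend backward: 61 − 8 = 53;  201 − 53 = 148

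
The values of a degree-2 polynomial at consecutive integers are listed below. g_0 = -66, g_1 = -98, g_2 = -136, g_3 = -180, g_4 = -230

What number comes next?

Δ: -32, -38, -44, -50
Δ²: -6, -6, -6
Constant second difference = -6, so extend:
-50 − 6 = -56;  -230 − 56 = -286

-286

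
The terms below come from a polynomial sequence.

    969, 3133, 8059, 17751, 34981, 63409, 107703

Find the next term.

2164 , 4926 , 9692 , 17230 , 28428 , 44294
2762 , 4766 , 7538 , 11198 , 15866
2004 , 2772 , 3660 , 4668
768 , 888 , 1008
120 , 120
Fifth differences constant at 120.
1008 + 120 = 1128;  4668 + 1128 = 5796;  15866 + 5796 = 21662;  44294 + 21662 = 65956;  107703 + 65956 = 173659

173659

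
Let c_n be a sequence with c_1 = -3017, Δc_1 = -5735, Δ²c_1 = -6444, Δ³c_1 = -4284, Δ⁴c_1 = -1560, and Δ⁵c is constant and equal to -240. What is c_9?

Build the table forward from the leading diagonal:
Fifth differences: -240, -240, -240, -240, -240, -240, -240, -240, -240
Fourth differences: -1560, -1800, -2040, -2280, -2520, -2760, -3000, -3240, -3480
Third differences: -4284, -5844, -7644, -9684, -11964, -14484, -17244, -20244, -23484
Second differences: -6444, -10728, -16572, -24216, -33900, -45864, -60348, -77592, -97836
First differences: -5735, -12179, -22907, -39479, -63695, -97595, -143459, -203807, -281399
c: -3017, -8752, -20931, -43838, -83317, -147012, -244607, -388066, -591873

-591873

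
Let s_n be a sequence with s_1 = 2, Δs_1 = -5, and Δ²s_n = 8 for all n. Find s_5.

Build the table forward from the leading diagonal:
D2: 8, 8, 8, 8, 8
D1: -5, 3, 11, 19, 27
s: 2, -3, 0, 11, 30

30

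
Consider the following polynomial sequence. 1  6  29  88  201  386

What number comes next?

661

5, 23, 59, 113, 185
18, 36, 54, 72
18, 18, 18
Third differences constant at 18.
72 + 18 = 90;  185 + 90 = 275;  386 + 275 = 661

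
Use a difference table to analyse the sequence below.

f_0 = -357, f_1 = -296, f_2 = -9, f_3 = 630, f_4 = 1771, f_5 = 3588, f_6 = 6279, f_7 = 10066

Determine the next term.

15195

First differences: 61, 287, 639, 1141, 1817, 2691, 3787
Second differences: 226, 352, 502, 676, 874, 1096
Third differences: 126, 150, 174, 198, 222
Fourth differences: 24, 24, 24, 24
Constant fourth difference = 24, so extend:
222 + 24 = 246;  1096 + 246 = 1342;  3787 + 1342 = 5129;  10066 + 5129 = 15195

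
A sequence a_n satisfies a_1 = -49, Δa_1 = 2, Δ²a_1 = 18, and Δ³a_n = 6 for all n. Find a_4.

Build the table forward from the leading diagonal:
Third differences: 6, 6, 6, 6
Second differences: 18, 24, 30, 36
First differences: 2, 20, 44, 74
a: -49, -47, -27, 17

17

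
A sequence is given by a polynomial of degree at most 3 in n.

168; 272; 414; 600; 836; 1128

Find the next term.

1482

D1: 104, 142, 186, 236, 292
D2: 38, 44, 50, 56
D3: 6, 6, 6
Constant third difference = 6, so extend:
56 + 6 = 62;  292 + 62 = 354;  1128 + 354 = 1482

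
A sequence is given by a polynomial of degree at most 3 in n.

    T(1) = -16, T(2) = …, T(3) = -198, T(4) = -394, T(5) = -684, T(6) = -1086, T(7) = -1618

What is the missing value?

Using the last 5 terms:
Δ: -196, -290, -402, -532
Δ²: -94, -112, -130
Δ³: -18, -18
Constant third difference = -18.
Extend backward: -94 + 18 = -76;  -196 + 76 = -120;  -198 + 120 = -78

-78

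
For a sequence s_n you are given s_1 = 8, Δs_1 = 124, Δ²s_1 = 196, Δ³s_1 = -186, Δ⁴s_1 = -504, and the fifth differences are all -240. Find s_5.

432

Build the table forward from the leading diagonal:
Δ⁵: -240  -240  -240  -240  -240
Δ⁴: -504  -744  -984  -1224  -1464
Δ³: -186  -690  -1434  -2418  -3642
Δ²: 196  10  -680  -2114  -4532
Δ: 124  320  330  -350  -2464
s: 8  132  452  782  432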